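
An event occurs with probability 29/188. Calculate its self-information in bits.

Information content I(x) = -log₂(p(x))
I = -log₂(29/188) = -log₂(0.1543)
I = 2.6966 bits


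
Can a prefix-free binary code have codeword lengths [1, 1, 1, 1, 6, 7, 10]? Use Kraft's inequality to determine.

Kraft inequality: Σ 2^(-l_i) ≤ 1 for prefix-free code
Calculating: 2^(-1) + 2^(-1) + 2^(-1) + 2^(-1) + 2^(-6) + 2^(-7) + 2^(-10)
= 0.5 + 0.5 + 0.5 + 0.5 + 0.015625 + 0.0078125 + 0.0009765625
= 2.0244
Since 2.0244 > 1, prefix-free code does not exist


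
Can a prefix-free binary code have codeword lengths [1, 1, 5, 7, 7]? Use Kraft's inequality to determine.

Kraft inequality: Σ 2^(-l_i) ≤ 1 for prefix-free code
Calculating: 2^(-1) + 2^(-1) + 2^(-5) + 2^(-7) + 2^(-7)
= 0.5 + 0.5 + 0.03125 + 0.0078125 + 0.0078125
= 1.0469
Since 1.0469 > 1, prefix-free code does not exist


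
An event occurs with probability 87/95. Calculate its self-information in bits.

Information content I(x) = -log₂(p(x))
I = -log₂(87/95) = -log₂(0.9158)
I = 0.1269 bits


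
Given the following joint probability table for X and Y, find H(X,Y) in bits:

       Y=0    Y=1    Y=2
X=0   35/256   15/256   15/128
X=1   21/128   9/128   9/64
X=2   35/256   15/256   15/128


H(X,Y) = -Σ p(x,y) log₂ p(x,y)
  p(0,0)=35/256: -0.1367 × log₂(0.1367) = 0.3925
  p(0,1)=15/256: -0.0586 × log₂(0.0586) = 0.2398
  p(0,2)=15/128: -0.1172 × log₂(0.1172) = 0.3625
  p(1,0)=21/128: -0.1641 × log₂(0.1641) = 0.4278
  p(1,1)=9/128: -0.0703 × log₂(0.0703) = 0.2693
  p(1,2)=9/64: -0.1406 × log₂(0.1406) = 0.3980
  p(2,0)=35/256: -0.1367 × log₂(0.1367) = 0.3925
  p(2,1)=15/256: -0.0586 × log₂(0.0586) = 0.2398
  p(2,2)=15/128: -0.1172 × log₂(0.1172) = 0.3625
H(X,Y) = 3.0847 bits


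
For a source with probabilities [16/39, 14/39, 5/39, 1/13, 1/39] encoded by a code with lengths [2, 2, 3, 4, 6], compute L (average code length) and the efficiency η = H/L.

Average length L = Σ p_i × l_i = 2.3846 bits
Entropy H = 1.8580 bits
Efficiency η = H/L × 100% = 77.92%


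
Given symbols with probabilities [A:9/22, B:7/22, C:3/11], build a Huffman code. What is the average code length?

Huffman tree construction:
Combine smallest probabilities repeatedly
Resulting codes:
  A: 0 (length 1)
  B: 11 (length 2)
  C: 10 (length 2)
Average length = Σ p(s) × length(s) = 1.5909 bits


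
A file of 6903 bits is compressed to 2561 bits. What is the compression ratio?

Compression ratio = Original / Compressed
= 6903 / 2561 = 2.70:1


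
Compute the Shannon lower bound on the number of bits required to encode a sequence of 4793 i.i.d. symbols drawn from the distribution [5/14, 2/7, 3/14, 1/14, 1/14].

Entropy H = 2.0670 bits/symbol
Minimum bits = H × n = 2.0670 × 4793
= 9907.28 bits


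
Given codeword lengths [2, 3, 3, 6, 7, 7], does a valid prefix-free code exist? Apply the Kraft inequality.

Kraft inequality: Σ 2^(-l_i) ≤ 1 for prefix-free code
Calculating: 2^(-2) + 2^(-3) + 2^(-3) + 2^(-6) + 2^(-7) + 2^(-7)
= 0.25 + 0.125 + 0.125 + 0.015625 + 0.0078125 + 0.0078125
= 0.5312
Since 0.5312 ≤ 1, prefix-free code exists


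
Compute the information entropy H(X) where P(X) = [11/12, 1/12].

H(X) = -Σ p(x) log₂ p(x)
  -11/12 × log₂(11/12) = 0.1151
  -1/12 × log₂(1/12) = 0.2987
H(X) = 0.4138 bits


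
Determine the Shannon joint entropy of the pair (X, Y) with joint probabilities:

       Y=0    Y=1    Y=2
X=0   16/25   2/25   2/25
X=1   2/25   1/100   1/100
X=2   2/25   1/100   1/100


H(X,Y) = -Σ p(x,y) log₂ p(x,y)
  p(0,0)=16/25: -0.6400 × log₂(0.6400) = 0.4121
  p(0,1)=2/25: -0.0800 × log₂(0.0800) = 0.2915
  p(0,2)=2/25: -0.0800 × log₂(0.0800) = 0.2915
  p(1,0)=2/25: -0.0800 × log₂(0.0800) = 0.2915
  p(1,1)=1/100: -0.0100 × log₂(0.0100) = 0.0664
  p(1,2)=1/100: -0.0100 × log₂(0.0100) = 0.0664
  p(2,0)=2/25: -0.0800 × log₂(0.0800) = 0.2915
  p(2,1)=1/100: -0.0100 × log₂(0.0100) = 0.0664
  p(2,2)=1/100: -0.0100 × log₂(0.0100) = 0.0664
H(X,Y) = 1.8439 bits


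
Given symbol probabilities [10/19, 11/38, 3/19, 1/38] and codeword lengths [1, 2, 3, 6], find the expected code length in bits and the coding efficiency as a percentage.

Average length L = Σ p_i × l_i = 1.7368 bits
Entropy H = 1.5637 bits
Efficiency η = H/L × 100% = 90.03%


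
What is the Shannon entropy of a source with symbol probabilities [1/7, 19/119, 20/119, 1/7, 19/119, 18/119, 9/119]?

H(X) = -Σ p(x) log₂ p(x)
  -1/7 × log₂(1/7) = 0.4011
  -19/119 × log₂(19/119) = 0.4226
  -20/119 × log₂(20/119) = 0.4324
  -1/7 × log₂(1/7) = 0.4011
  -19/119 × log₂(19/119) = 0.4226
  -18/119 × log₂(18/119) = 0.4122
  -9/119 × log₂(9/119) = 0.2817
H(X) = 2.7736 bits


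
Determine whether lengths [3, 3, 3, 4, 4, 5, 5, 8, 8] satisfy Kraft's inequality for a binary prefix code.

Kraft inequality: Σ 2^(-l_i) ≤ 1 for prefix-free code
Calculating: 2^(-3) + 2^(-3) + 2^(-3) + 2^(-4) + 2^(-4) + 2^(-5) + 2^(-5) + 2^(-8) + 2^(-8)
= 0.125 + 0.125 + 0.125 + 0.0625 + 0.0625 + 0.03125 + 0.03125 + 0.00390625 + 0.00390625
= 0.5703
Since 0.5703 ≤ 1, prefix-free code exists


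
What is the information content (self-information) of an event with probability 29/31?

Information content I(x) = -log₂(p(x))
I = -log₂(29/31) = -log₂(0.9355)
I = 0.0962 bits


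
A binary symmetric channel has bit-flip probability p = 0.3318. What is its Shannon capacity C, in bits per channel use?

For BSC with error probability p:
C = 1 - H(p) where H(p) is binary entropy
H(0.3318) = -0.3318 × log₂(0.3318) - 0.6682 × log₂(0.6682)
H(p) = 0.9168
C = 1 - 0.9168 = 0.0832 bits/use


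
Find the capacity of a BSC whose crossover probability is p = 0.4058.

For BSC with error probability p:
C = 1 - H(p) where H(p) is binary entropy
H(0.4058) = -0.4058 × log₂(0.4058) - 0.5942 × log₂(0.5942)
H(p) = 0.9742
C = 1 - 0.9742 = 0.0258 bits/use


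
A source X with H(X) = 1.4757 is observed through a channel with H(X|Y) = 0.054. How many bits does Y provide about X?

I(X;Y) = H(X) - H(X|Y)
I(X;Y) = 1.4757 - 0.054 = 1.4217 bits


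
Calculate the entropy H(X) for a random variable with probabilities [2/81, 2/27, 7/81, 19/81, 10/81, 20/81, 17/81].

H(X) = -Σ p(x) log₂ p(x)
  -2/81 × log₂(2/81) = 0.1318
  -2/27 × log₂(2/27) = 0.2781
  -7/81 × log₂(7/81) = 0.3053
  -19/81 × log₂(19/81) = 0.4907
  -10/81 × log₂(10/81) = 0.3726
  -20/81 × log₂(20/81) = 0.4983
  -17/81 × log₂(17/81) = 0.4727
H(X) = 2.5495 bits


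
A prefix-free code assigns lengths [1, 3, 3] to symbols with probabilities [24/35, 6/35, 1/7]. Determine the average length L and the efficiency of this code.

Average length L = Σ p_i × l_i = 1.6286 bits
Entropy H = 1.2105 bits
Efficiency η = H/L × 100% = 74.33%


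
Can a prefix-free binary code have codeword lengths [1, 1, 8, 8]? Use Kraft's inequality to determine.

Kraft inequality: Σ 2^(-l_i) ≤ 1 for prefix-free code
Calculating: 2^(-1) + 2^(-1) + 2^(-8) + 2^(-8)
= 0.5 + 0.5 + 0.00390625 + 0.00390625
= 1.0078
Since 1.0078 > 1, prefix-free code does not exist


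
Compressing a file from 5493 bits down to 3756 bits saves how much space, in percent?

Space savings = (1 - Compressed/Original) × 100%
= (1 - 3756/5493) × 100%
= 31.62%


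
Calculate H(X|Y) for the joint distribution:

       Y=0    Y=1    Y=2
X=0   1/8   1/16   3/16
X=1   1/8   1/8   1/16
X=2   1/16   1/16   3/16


H(X|Y) = Σ_y p(y) H(X|Y=y)
  p(Y=0) = 5/16, H(X|Y=0) = 1.5219
  p(Y=1) = 1/4, H(X|Y=1) = 1.5000
  p(Y=2) = 7/16, H(X|Y=2) = 1.4488
H(X|Y) = 0.3125×1.5219 + 0.2500×1.5000 + 0.4375×1.4488 = 1.4845 bits


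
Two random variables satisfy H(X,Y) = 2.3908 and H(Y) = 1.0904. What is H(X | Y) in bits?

Chain rule: H(X,Y) = H(X|Y) + H(Y)
H(X|Y) = H(X,Y) - H(Y) = 2.3908 - 1.0904 = 1.3004 bits


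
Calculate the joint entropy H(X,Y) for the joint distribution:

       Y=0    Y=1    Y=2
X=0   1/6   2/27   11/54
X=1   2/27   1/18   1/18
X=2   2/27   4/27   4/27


H(X,Y) = -Σ p(x,y) log₂ p(x,y)
  p(0,0)=1/6: -0.1667 × log₂(0.1667) = 0.4308
  p(0,1)=2/27: -0.0741 × log₂(0.0741) = 0.2781
  p(0,2)=11/54: -0.2037 × log₂(0.2037) = 0.4676
  p(1,0)=2/27: -0.0741 × log₂(0.0741) = 0.2781
  p(1,1)=1/18: -0.0556 × log₂(0.0556) = 0.2317
  p(1,2)=1/18: -0.0556 × log₂(0.0556) = 0.2317
  p(2,0)=2/27: -0.0741 × log₂(0.0741) = 0.2781
  p(2,1)=4/27: -0.1481 × log₂(0.1481) = 0.4081
  p(2,2)=4/27: -0.1481 × log₂(0.1481) = 0.4081
H(X,Y) = 3.0124 bits


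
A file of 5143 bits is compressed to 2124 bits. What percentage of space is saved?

Space savings = (1 - Compressed/Original) × 100%
= (1 - 2124/5143) × 100%
= 58.70%


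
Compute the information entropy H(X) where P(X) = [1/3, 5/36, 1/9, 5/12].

H(X) = -Σ p(x) log₂ p(x)
  -1/3 × log₂(1/3) = 0.5283
  -5/36 × log₂(5/36) = 0.3956
  -1/9 × log₂(1/9) = 0.3522
  -5/12 × log₂(5/12) = 0.5263
H(X) = 1.8024 bits


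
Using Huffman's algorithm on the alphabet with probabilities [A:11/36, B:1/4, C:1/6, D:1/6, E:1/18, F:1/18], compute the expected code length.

Huffman tree construction:
Combine smallest probabilities repeatedly
Resulting codes:
  A: 11 (length 2)
  B: 01 (length 2)
  C: 101 (length 3)
  D: 00 (length 2)
  E: 1000 (length 4)
  F: 1001 (length 4)
Average length = Σ p(s) × length(s) = 2.3889 bits


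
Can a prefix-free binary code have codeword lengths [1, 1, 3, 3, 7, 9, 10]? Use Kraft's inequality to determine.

Kraft inequality: Σ 2^(-l_i) ≤ 1 for prefix-free code
Calculating: 2^(-1) + 2^(-1) + 2^(-3) + 2^(-3) + 2^(-7) + 2^(-9) + 2^(-10)
= 0.5 + 0.5 + 0.125 + 0.125 + 0.0078125 + 0.001953125 + 0.0009765625
= 1.2607
Since 1.2607 > 1, prefix-free code does not exist


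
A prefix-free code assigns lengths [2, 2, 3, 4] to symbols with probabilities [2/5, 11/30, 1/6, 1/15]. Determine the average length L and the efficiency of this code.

Average length L = Σ p_i × l_i = 2.3000 bits
Entropy H = 1.7508 bits
Efficiency η = H/L × 100% = 76.12%


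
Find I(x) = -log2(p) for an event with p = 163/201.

Information content I(x) = -log₂(p(x))
I = -log₂(163/201) = -log₂(0.8109)
I = 0.3023 bits


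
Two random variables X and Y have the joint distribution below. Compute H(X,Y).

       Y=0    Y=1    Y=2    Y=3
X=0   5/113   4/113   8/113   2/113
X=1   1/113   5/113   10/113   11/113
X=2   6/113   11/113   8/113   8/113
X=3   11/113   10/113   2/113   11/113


H(X,Y) = -Σ p(x,y) log₂ p(x,y)
  p(0,0)=5/113: -0.0442 × log₂(0.0442) = 0.1990
  p(0,1)=4/113: -0.0354 × log₂(0.0354) = 0.1706
  p(0,2)=8/113: -0.0708 × log₂(0.0708) = 0.2705
  p(0,3)=2/113: -0.0177 × log₂(0.0177) = 0.1030
  p(1,0)=1/113: -0.0088 × log₂(0.0088) = 0.0604
  p(1,1)=5/113: -0.0442 × log₂(0.0442) = 0.1990
  p(1,2)=10/113: -0.0885 × log₂(0.0885) = 0.3096
  p(1,3)=11/113: -0.0973 × log₂(0.0973) = 0.3272
  p(2,0)=6/113: -0.0531 × log₂(0.0531) = 0.2249
  p(2,1)=11/113: -0.0973 × log₂(0.0973) = 0.3272
  p(2,2)=8/113: -0.0708 × log₂(0.0708) = 0.2705
  p(2,3)=8/113: -0.0708 × log₂(0.0708) = 0.2705
  p(3,0)=11/113: -0.0973 × log₂(0.0973) = 0.3272
  p(3,1)=10/113: -0.0885 × log₂(0.0885) = 0.3096
  p(3,2)=2/113: -0.0177 × log₂(0.0177) = 0.1030
  p(3,3)=11/113: -0.0973 × log₂(0.0973) = 0.3272
H(X,Y) = 3.7991 bits


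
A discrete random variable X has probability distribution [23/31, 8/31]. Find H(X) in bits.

H(X) = -Σ p(x) log₂ p(x)
  -23/31 × log₂(23/31) = 0.3195
  -8/31 × log₂(8/31) = 0.5043
H(X) = 0.8238 bits


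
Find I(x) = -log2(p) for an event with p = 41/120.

Information content I(x) = -log₂(p(x))
I = -log₂(41/120) = -log₂(0.3417)
I = 1.5493 bits


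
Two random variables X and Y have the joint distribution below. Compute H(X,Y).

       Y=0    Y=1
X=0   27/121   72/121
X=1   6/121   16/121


H(X,Y) = -Σ p(x,y) log₂ p(x,y)
  p(0,0)=27/121: -0.2231 × log₂(0.2231) = 0.4829
  p(0,1)=72/121: -0.5950 × log₂(0.5950) = 0.4456
  p(1,0)=6/121: -0.0496 × log₂(0.0496) = 0.2149
  p(1,1)=16/121: -0.1322 × log₂(0.1322) = 0.3860
H(X,Y) = 1.5294 bits


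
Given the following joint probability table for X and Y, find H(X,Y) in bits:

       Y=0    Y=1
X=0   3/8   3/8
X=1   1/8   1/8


H(X,Y) = -Σ p(x,y) log₂ p(x,y)
  p(0,0)=3/8: -0.3750 × log₂(0.3750) = 0.5306
  p(0,1)=3/8: -0.3750 × log₂(0.3750) = 0.5306
  p(1,0)=1/8: -0.1250 × log₂(0.1250) = 0.3750
  p(1,1)=1/8: -0.1250 × log₂(0.1250) = 0.3750
H(X,Y) = 1.8113 bits


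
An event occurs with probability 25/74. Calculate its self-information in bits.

Information content I(x) = -log₂(p(x))
I = -log₂(25/74) = -log₂(0.3378)
I = 1.5656 bits


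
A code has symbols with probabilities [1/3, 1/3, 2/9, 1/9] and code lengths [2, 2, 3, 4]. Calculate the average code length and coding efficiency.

Average length L = Σ p_i × l_i = 2.4444 bits
Entropy H = 1.8911 bits
Efficiency η = H/L × 100% = 77.36%


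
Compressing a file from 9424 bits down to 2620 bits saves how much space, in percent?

Space savings = (1 - Compressed/Original) × 100%
= (1 - 2620/9424) × 100%
= 72.20%


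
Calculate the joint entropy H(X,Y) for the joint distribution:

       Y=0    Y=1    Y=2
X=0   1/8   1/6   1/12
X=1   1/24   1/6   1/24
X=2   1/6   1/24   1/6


H(X,Y) = -Σ p(x,y) log₂ p(x,y)
  p(0,0)=1/8: -0.1250 × log₂(0.1250) = 0.3750
  p(0,1)=1/6: -0.1667 × log₂(0.1667) = 0.4308
  p(0,2)=1/12: -0.0833 × log₂(0.0833) = 0.2987
  p(1,0)=1/24: -0.0417 × log₂(0.0417) = 0.1910
  p(1,1)=1/6: -0.1667 × log₂(0.1667) = 0.4308
  p(1,2)=1/24: -0.0417 × log₂(0.0417) = 0.1910
  p(2,0)=1/6: -0.1667 × log₂(0.1667) = 0.4308
  p(2,1)=1/24: -0.0417 × log₂(0.0417) = 0.1910
  p(2,2)=1/6: -0.1667 × log₂(0.1667) = 0.4308
H(X,Y) = 2.9702 bits


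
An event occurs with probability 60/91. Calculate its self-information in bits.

Information content I(x) = -log₂(p(x))
I = -log₂(60/91) = -log₂(0.6593)
I = 0.6009 bits


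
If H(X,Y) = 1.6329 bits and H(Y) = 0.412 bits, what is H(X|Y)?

Chain rule: H(X,Y) = H(X|Y) + H(Y)
H(X|Y) = H(X,Y) - H(Y) = 1.6329 - 0.412 = 1.2209 bits


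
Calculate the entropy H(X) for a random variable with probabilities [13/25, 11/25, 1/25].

H(X) = -Σ p(x) log₂ p(x)
  -13/25 × log₂(13/25) = 0.4906
  -11/25 × log₂(11/25) = 0.5211
  -1/25 × log₂(1/25) = 0.1858
H(X) = 1.1975 bits


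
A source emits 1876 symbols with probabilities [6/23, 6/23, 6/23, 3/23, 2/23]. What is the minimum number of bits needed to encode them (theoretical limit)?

Entropy H = 2.2069 bits/symbol
Minimum bits = H × n = 2.2069 × 1876
= 4140.06 bits


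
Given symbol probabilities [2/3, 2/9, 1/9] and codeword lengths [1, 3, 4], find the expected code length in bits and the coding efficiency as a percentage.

Average length L = Σ p_i × l_i = 1.7778 bits
Entropy H = 1.2244 bits
Efficiency η = H/L × 100% = 68.87%


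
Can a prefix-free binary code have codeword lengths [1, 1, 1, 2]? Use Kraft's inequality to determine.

Kraft inequality: Σ 2^(-l_i) ≤ 1 for prefix-free code
Calculating: 2^(-1) + 2^(-1) + 2^(-1) + 2^(-2)
= 0.5 + 0.5 + 0.5 + 0.25
= 1.7500
Since 1.7500 > 1, prefix-free code does not exist


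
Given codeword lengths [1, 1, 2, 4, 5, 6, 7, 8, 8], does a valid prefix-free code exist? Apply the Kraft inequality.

Kraft inequality: Σ 2^(-l_i) ≤ 1 for prefix-free code
Calculating: 2^(-1) + 2^(-1) + 2^(-2) + 2^(-4) + 2^(-5) + 2^(-6) + 2^(-7) + 2^(-8) + 2^(-8)
= 0.5 + 0.5 + 0.25 + 0.0625 + 0.03125 + 0.015625 + 0.0078125 + 0.00390625 + 0.00390625
= 1.3750
Since 1.3750 > 1, prefix-free code does not exist


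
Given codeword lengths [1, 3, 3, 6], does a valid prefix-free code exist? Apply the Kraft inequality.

Kraft inequality: Σ 2^(-l_i) ≤ 1 for prefix-free code
Calculating: 2^(-1) + 2^(-3) + 2^(-3) + 2^(-6)
= 0.5 + 0.125 + 0.125 + 0.015625
= 0.7656
Since 0.7656 ≤ 1, prefix-free code exists


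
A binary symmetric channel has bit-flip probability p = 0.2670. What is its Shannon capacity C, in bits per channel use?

For BSC with error probability p:
C = 1 - H(p) where H(p) is binary entropy
H(0.2670) = -0.2670 × log₂(0.2670) - 0.7330 × log₂(0.7330)
H(p) = 0.8371
C = 1 - 0.8371 = 0.1629 bits/use


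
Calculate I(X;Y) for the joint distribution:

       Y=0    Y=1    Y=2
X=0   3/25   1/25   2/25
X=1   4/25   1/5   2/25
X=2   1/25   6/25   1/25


H(X) = 1.5413, H(Y) = 1.4987, H(X,Y) = 2.8889
I(X;Y) = H(X) + H(Y) - H(X,Y) = 0.1511 bits


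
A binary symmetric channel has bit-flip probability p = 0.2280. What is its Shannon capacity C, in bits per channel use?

For BSC with error probability p:
C = 1 - H(p) where H(p) is binary entropy
H(0.2280) = -0.2280 × log₂(0.2280) - 0.7720 × log₂(0.7720)
H(p) = 0.7745
C = 1 - 0.7745 = 0.2255 bits/use


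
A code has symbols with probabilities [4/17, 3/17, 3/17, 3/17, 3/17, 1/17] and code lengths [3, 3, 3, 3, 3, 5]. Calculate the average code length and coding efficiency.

Average length L = Σ p_i × l_i = 3.1176 bits
Entropy H = 2.4981 bits
Efficiency η = H/L × 100% = 80.13%


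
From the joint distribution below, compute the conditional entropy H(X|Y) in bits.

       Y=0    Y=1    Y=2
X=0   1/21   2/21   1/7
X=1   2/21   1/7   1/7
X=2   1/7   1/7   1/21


H(X|Y) = Σ_y p(y) H(X|Y=y)
  p(Y=0) = 2/7, H(X|Y=0) = 1.4591
  p(Y=1) = 8/21, H(X|Y=1) = 1.5613
  p(Y=2) = 1/3, H(X|Y=2) = 1.4488
H(X|Y) = 0.2857×1.4591 + 0.3810×1.5613 + 0.3333×1.4488 = 1.4946 bits


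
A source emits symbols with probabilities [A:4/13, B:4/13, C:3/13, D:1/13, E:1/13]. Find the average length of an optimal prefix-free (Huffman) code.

Huffman tree construction:
Combine smallest probabilities repeatedly
Resulting codes:
  A: 10 (length 2)
  B: 11 (length 2)
  C: 01 (length 2)
  D: 000 (length 3)
  E: 001 (length 3)
Average length = Σ p(s) × length(s) = 2.1538 bits


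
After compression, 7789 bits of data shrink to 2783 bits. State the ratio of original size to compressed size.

Compression ratio = Original / Compressed
= 7789 / 2783 = 2.80:1


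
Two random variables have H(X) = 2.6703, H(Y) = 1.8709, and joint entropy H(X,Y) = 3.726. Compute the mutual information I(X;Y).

I(X;Y) = H(X) + H(Y) - H(X,Y)
I(X;Y) = 2.6703 + 1.8709 - 3.726 = 0.8152 bits


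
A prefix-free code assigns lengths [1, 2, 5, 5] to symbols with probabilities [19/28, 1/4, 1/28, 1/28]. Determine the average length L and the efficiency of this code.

Average length L = Σ p_i × l_i = 1.5357 bits
Entropy H = 1.2230 bits
Efficiency η = H/L × 100% = 79.64%


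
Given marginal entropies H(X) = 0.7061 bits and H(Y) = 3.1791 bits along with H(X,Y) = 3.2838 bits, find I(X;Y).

I(X;Y) = H(X) + H(Y) - H(X,Y)
I(X;Y) = 0.7061 + 3.1791 - 3.2838 = 0.6014 bits


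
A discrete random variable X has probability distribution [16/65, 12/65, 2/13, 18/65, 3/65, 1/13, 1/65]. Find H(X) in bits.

H(X) = -Σ p(x) log₂ p(x)
  -16/65 × log₂(16/65) = 0.4978
  -12/65 × log₂(12/65) = 0.4500
  -2/13 × log₂(2/13) = 0.4155
  -18/65 × log₂(18/65) = 0.5130
  -3/65 × log₂(3/65) = 0.2048
  -1/13 × log₂(1/13) = 0.2846
  -1/65 × log₂(1/65) = 0.0927
H(X) = 2.4583 bits


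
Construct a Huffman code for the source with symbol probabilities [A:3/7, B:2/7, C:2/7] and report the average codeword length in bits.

Huffman tree construction:
Combine smallest probabilities repeatedly
Resulting codes:
  A: 0 (length 1)
  B: 10 (length 2)
  C: 11 (length 2)
Average length = Σ p(s) × length(s) = 1.5714 bits


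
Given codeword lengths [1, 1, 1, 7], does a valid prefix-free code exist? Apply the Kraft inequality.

Kraft inequality: Σ 2^(-l_i) ≤ 1 for prefix-free code
Calculating: 2^(-1) + 2^(-1) + 2^(-1) + 2^(-7)
= 0.5 + 0.5 + 0.5 + 0.0078125
= 1.5078
Since 1.5078 > 1, prefix-free code does not exist


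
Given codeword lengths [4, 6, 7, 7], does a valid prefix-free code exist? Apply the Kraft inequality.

Kraft inequality: Σ 2^(-l_i) ≤ 1 for prefix-free code
Calculating: 2^(-4) + 2^(-6) + 2^(-7) + 2^(-7)
= 0.0625 + 0.015625 + 0.0078125 + 0.0078125
= 0.0938
Since 0.0938 ≤ 1, prefix-free code exists


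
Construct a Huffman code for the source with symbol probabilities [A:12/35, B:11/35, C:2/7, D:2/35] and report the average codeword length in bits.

Huffman tree construction:
Combine smallest probabilities repeatedly
Resulting codes:
  A: 11 (length 2)
  B: 10 (length 2)
  C: 01 (length 2)
  D: 00 (length 2)
Average length = Σ p(s) × length(s) = 2.0000 bits


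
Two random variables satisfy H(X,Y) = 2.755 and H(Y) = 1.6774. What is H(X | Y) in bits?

Chain rule: H(X,Y) = H(X|Y) + H(Y)
H(X|Y) = H(X,Y) - H(Y) = 2.755 - 1.6774 = 1.0776 bits


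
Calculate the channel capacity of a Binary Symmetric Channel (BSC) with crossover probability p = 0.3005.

For BSC with error probability p:
C = 1 - H(p) where H(p) is binary entropy
H(0.3005) = -0.3005 × log₂(0.3005) - 0.6995 × log₂(0.6995)
H(p) = 0.8819
C = 1 - 0.8819 = 0.1181 bits/use


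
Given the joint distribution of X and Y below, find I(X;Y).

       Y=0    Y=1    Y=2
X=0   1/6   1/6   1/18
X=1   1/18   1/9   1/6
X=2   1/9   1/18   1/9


H(X) = 1.5715, H(Y) = 1.5850, H(X,Y) = 3.0441
I(X;Y) = H(X) + H(Y) - H(X,Y) = 0.1124 bits


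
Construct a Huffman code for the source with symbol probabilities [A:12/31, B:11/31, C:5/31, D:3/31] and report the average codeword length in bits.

Huffman tree construction:
Combine smallest probabilities repeatedly
Resulting codes:
  A: 0 (length 1)
  B: 11 (length 2)
  C: 101 (length 3)
  D: 100 (length 3)
Average length = Σ p(s) × length(s) = 1.8710 bits


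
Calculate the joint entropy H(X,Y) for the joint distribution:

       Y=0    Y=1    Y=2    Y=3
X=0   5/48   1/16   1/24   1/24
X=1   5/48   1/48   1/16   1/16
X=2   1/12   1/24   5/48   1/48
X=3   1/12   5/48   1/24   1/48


H(X,Y) = -Σ p(x,y) log₂ p(x,y)
  p(0,0)=5/48: -0.1042 × log₂(0.1042) = 0.3399
  p(0,1)=1/16: -0.0625 × log₂(0.0625) = 0.2500
  p(0,2)=1/24: -0.0417 × log₂(0.0417) = 0.1910
  p(0,3)=1/24: -0.0417 × log₂(0.0417) = 0.1910
  p(1,0)=5/48: -0.1042 × log₂(0.1042) = 0.3399
  p(1,1)=1/48: -0.0208 × log₂(0.0208) = 0.1164
  p(1,2)=1/16: -0.0625 × log₂(0.0625) = 0.2500
  p(1,3)=1/16: -0.0625 × log₂(0.0625) = 0.2500
  p(2,0)=1/12: -0.0833 × log₂(0.0833) = 0.2987
  p(2,1)=1/24: -0.0417 × log₂(0.0417) = 0.1910
  p(2,2)=5/48: -0.1042 × log₂(0.1042) = 0.3399
  p(2,3)=1/48: -0.0208 × log₂(0.0208) = 0.1164
  p(3,0)=1/12: -0.0833 × log₂(0.0833) = 0.2987
  p(3,1)=5/48: -0.1042 × log₂(0.1042) = 0.3399
  p(3,2)=1/24: -0.0417 × log₂(0.0417) = 0.1910
  p(3,3)=1/48: -0.0208 × log₂(0.0208) = 0.1164
H(X,Y) = 3.8203 bits


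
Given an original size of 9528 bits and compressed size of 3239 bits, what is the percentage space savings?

Space savings = (1 - Compressed/Original) × 100%
= (1 - 3239/9528) × 100%
= 66.01%


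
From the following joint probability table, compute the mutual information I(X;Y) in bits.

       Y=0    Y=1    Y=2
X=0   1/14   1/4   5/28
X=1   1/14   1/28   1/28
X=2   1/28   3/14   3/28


H(X) = 1.4316, H(Y) = 1.4701, H(X,Y) = 2.8243
I(X;Y) = H(X) + H(Y) - H(X,Y) = 0.0774 bits


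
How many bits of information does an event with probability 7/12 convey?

Information content I(x) = -log₂(p(x))
I = -log₂(7/12) = -log₂(0.5833)
I = 0.7776 bits


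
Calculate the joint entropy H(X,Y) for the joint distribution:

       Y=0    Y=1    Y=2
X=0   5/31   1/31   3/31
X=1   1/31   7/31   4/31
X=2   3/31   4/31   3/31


H(X,Y) = -Σ p(x,y) log₂ p(x,y)
  p(0,0)=5/31: -0.1613 × log₂(0.1613) = 0.4246
  p(0,1)=1/31: -0.0323 × log₂(0.0323) = 0.1598
  p(0,2)=3/31: -0.0968 × log₂(0.0968) = 0.3261
  p(1,0)=1/31: -0.0323 × log₂(0.0323) = 0.1598
  p(1,1)=7/31: -0.2258 × log₂(0.2258) = 0.4848
  p(1,2)=4/31: -0.1290 × log₂(0.1290) = 0.3812
  p(2,0)=3/31: -0.0968 × log₂(0.0968) = 0.3261
  p(2,1)=4/31: -0.1290 × log₂(0.1290) = 0.3812
  p(2,2)=3/31: -0.0968 × log₂(0.0968) = 0.3261
H(X,Y) = 2.9695 bits


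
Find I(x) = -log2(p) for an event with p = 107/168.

Information content I(x) = -log₂(p(x))
I = -log₂(107/168) = -log₂(0.6369)
I = 0.6509 bits


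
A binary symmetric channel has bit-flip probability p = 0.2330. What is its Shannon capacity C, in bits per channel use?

For BSC with error probability p:
C = 1 - H(p) where H(p) is binary entropy
H(0.2330) = -0.2330 × log₂(0.2330) - 0.7670 × log₂(0.7670)
H(p) = 0.7832
C = 1 - 0.7832 = 0.2168 bits/use


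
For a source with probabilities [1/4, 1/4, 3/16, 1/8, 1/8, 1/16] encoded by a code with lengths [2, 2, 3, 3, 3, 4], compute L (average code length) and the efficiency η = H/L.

Average length L = Σ p_i × l_i = 2.5625 bits
Entropy H = 2.4528 bits
Efficiency η = H/L × 100% = 95.72%


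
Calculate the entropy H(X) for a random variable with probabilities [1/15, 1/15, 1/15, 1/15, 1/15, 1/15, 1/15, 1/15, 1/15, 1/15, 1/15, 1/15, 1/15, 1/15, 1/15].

H(X) = -Σ p(x) log₂ p(x)
  -1/15 × log₂(1/15) = 0.2605
  -1/15 × log₂(1/15) = 0.2605
  -1/15 × log₂(1/15) = 0.2605
  -1/15 × log₂(1/15) = 0.2605
  -1/15 × log₂(1/15) = 0.2605
  -1/15 × log₂(1/15) = 0.2605
  -1/15 × log₂(1/15) = 0.2605
  -1/15 × log₂(1/15) = 0.2605
  -1/15 × log₂(1/15) = 0.2605
  -1/15 × log₂(1/15) = 0.2605
  -1/15 × log₂(1/15) = 0.2605
  -1/15 × log₂(1/15) = 0.2605
  -1/15 × log₂(1/15) = 0.2605
  -1/15 × log₂(1/15) = 0.2605
  -1/15 × log₂(1/15) = 0.2605
H(X) = 3.9069 bits


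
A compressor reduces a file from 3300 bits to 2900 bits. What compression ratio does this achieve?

Compression ratio = Original / Compressed
= 3300 / 2900 = 1.14:1


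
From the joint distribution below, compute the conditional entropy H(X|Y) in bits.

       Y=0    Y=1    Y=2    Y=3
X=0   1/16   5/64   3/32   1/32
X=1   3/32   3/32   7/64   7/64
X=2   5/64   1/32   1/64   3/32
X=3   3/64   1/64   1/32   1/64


H(X|Y) = Σ_y p(y) H(X|Y=y)
  p(Y=0) = 9/32, H(X|Y=0) = 1.9547
  p(Y=1) = 7/32, H(X|Y=1) = 1.7274
  p(Y=2) = 1/4, H(X|Y=2) = 1.6774
  p(Y=3) = 1/4, H(X|Y=3) = 1.6774
H(X|Y) = 0.2812×1.9547 + 0.2188×1.7274 + 0.2500×1.6774 + 0.2500×1.6774 = 1.7663 bits


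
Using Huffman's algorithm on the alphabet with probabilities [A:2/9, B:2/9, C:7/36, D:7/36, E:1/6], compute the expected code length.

Huffman tree construction:
Combine smallest probabilities repeatedly
Resulting codes:
  A: 01 (length 2)
  B: 10 (length 2)
  C: 111 (length 3)
  D: 00 (length 2)
  E: 110 (length 3)
Average length = Σ p(s) × length(s) = 2.3611 bits


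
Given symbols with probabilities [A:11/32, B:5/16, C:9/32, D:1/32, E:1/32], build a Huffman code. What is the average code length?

Huffman tree construction:
Combine smallest probabilities repeatedly
Resulting codes:
  A: 11 (length 2)
  B: 10 (length 2)
  C: 01 (length 2)
  D: 000 (length 3)
  E: 001 (length 3)
Average length = Σ p(s) × length(s) = 2.0625 bits


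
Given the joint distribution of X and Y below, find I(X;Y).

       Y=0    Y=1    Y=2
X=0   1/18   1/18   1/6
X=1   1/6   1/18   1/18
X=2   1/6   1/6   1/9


H(X) = 1.5466, H(Y) = 1.5715, H(X,Y) = 3.0022
I(X;Y) = H(X) + H(Y) - H(X,Y) = 0.1160 bits


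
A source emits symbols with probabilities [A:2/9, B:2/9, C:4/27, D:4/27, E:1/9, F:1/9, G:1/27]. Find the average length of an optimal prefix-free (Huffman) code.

Huffman tree construction:
Combine smallest probabilities repeatedly
Resulting codes:
  A: 00 (length 2)
  B: 01 (length 2)
  C: 101 (length 3)
  D: 110 (length 3)
  E: 1111 (length 4)
  F: 100 (length 3)
  G: 1110 (length 4)
Average length = Σ p(s) × length(s) = 2.7037 bits


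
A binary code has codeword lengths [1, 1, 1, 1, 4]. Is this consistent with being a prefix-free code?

Kraft inequality: Σ 2^(-l_i) ≤ 1 for prefix-free code
Calculating: 2^(-1) + 2^(-1) + 2^(-1) + 2^(-1) + 2^(-4)
= 0.5 + 0.5 + 0.5 + 0.5 + 0.0625
= 2.0625
Since 2.0625 > 1, prefix-free code does not exist


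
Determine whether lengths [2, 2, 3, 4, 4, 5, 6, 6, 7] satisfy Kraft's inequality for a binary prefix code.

Kraft inequality: Σ 2^(-l_i) ≤ 1 for prefix-free code
Calculating: 2^(-2) + 2^(-2) + 2^(-3) + 2^(-4) + 2^(-4) + 2^(-5) + 2^(-6) + 2^(-6) + 2^(-7)
= 0.25 + 0.25 + 0.125 + 0.0625 + 0.0625 + 0.03125 + 0.015625 + 0.015625 + 0.0078125
= 0.8203
Since 0.8203 ≤ 1, prefix-free code exists


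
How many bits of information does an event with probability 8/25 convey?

Information content I(x) = -log₂(p(x))
I = -log₂(8/25) = -log₂(0.3200)
I = 1.6439 bits


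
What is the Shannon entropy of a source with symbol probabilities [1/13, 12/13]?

H(X) = -Σ p(x) log₂ p(x)
  -1/13 × log₂(1/13) = 0.2846
  -12/13 × log₂(12/13) = 0.1066
H(X) = 0.3912 bits


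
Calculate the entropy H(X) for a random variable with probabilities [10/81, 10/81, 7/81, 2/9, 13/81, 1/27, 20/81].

H(X) = -Σ p(x) log₂ p(x)
  -10/81 × log₂(10/81) = 0.3726
  -10/81 × log₂(10/81) = 0.3726
  -7/81 × log₂(7/81) = 0.3053
  -2/9 × log₂(2/9) = 0.4822
  -13/81 × log₂(13/81) = 0.4236
  -1/27 × log₂(1/27) = 0.1761
  -20/81 × log₂(20/81) = 0.4983
H(X) = 2.6306 bits


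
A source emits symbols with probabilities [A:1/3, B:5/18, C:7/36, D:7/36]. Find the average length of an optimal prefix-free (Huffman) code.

Huffman tree construction:
Combine smallest probabilities repeatedly
Resulting codes:
  A: 11 (length 2)
  B: 10 (length 2)
  C: 00 (length 2)
  D: 01 (length 2)
Average length = Σ p(s) × length(s) = 2.0000 bits


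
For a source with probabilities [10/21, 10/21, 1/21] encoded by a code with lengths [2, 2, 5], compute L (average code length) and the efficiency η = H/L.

Average length L = Σ p_i × l_i = 2.1429 bits
Entropy H = 1.2286 bits
Efficiency η = H/L × 100% = 57.33%


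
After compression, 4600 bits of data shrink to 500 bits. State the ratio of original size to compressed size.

Compression ratio = Original / Compressed
= 4600 / 500 = 9.20:1


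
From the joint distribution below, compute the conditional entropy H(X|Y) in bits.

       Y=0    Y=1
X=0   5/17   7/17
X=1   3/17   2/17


H(X|Y) = Σ_y p(y) H(X|Y=y)
  p(Y=0) = 8/17, H(X|Y=0) = 0.9544
  p(Y=1) = 9/17, H(X|Y=1) = 0.7642
H(X|Y) = 0.4706×0.9544 + 0.5294×0.7642 = 0.8537 bits


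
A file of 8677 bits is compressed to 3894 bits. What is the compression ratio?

Compression ratio = Original / Compressed
= 8677 / 3894 = 2.23:1


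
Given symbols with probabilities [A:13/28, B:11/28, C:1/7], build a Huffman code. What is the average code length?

Huffman tree construction:
Combine smallest probabilities repeatedly
Resulting codes:
  A: 0 (length 1)
  B: 11 (length 2)
  C: 10 (length 2)
Average length = Σ p(s) × length(s) = 1.5357 bits


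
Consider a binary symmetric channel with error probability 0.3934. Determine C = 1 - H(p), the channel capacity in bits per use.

For BSC with error probability p:
C = 1 - H(p) where H(p) is binary entropy
H(0.3934) = -0.3934 × log₂(0.3934) - 0.6066 × log₂(0.6066)
H(p) = 0.9670
C = 1 - 0.9670 = 0.0330 bits/use


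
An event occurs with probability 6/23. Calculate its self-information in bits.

Information content I(x) = -log₂(p(x))
I = -log₂(6/23) = -log₂(0.2609)
I = 1.9386 bits


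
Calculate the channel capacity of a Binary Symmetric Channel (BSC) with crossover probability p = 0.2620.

For BSC with error probability p:
C = 1 - H(p) where H(p) is binary entropy
H(0.2620) = -0.2620 × log₂(0.2620) - 0.7380 × log₂(0.7380)
H(p) = 0.8297
C = 1 - 0.8297 = 0.1703 bits/use


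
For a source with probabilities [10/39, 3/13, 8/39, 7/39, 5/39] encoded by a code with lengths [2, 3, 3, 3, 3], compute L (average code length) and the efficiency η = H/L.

Average length L = Σ p_i × l_i = 2.7436 bits
Entropy H = 2.2852 bits
Efficiency η = H/L × 100% = 83.29%


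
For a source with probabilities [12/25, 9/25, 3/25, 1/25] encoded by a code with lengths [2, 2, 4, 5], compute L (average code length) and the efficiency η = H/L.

Average length L = Σ p_i × l_i = 2.3600 bits
Entropy H = 1.5917 bits
Efficiency η = H/L × 100% = 67.45%


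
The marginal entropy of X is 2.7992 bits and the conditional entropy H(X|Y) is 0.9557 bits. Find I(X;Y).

I(X;Y) = H(X) - H(X|Y)
I(X;Y) = 2.7992 - 0.9557 = 1.8435 bits


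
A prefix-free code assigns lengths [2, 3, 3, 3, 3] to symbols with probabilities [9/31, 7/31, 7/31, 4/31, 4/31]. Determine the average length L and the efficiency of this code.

Average length L = Σ p_i × l_i = 2.7097 bits
Entropy H = 2.2499 bits
Efficiency η = H/L × 100% = 83.03%


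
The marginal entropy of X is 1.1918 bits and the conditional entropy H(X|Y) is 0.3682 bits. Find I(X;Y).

I(X;Y) = H(X) - H(X|Y)
I(X;Y) = 1.1918 - 0.3682 = 0.8236 bits


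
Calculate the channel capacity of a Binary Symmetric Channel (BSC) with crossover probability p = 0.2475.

For BSC with error probability p:
C = 1 - H(p) where H(p) is binary entropy
H(0.2475) = -0.2475 × log₂(0.2475) - 0.7525 × log₂(0.7525)
H(p) = 0.8073
C = 1 - 0.8073 = 0.1927 bits/use


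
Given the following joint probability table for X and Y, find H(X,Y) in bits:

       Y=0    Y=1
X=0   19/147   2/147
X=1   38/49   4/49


H(X,Y) = -Σ p(x,y) log₂ p(x,y)
  p(0,0)=19/147: -0.1293 × log₂(0.1293) = 0.3815
  p(0,1)=2/147: -0.0136 × log₂(0.0136) = 0.0843
  p(1,0)=38/49: -0.7755 × log₂(0.7755) = 0.2844
  p(1,1)=4/49: -0.0816 × log₂(0.0816) = 0.2951
H(X,Y) = 1.0454 bits


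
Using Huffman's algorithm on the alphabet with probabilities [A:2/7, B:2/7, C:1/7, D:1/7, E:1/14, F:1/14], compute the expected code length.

Huffman tree construction:
Combine smallest probabilities repeatedly
Resulting codes:
  A: 01 (length 2)
  B: 10 (length 2)
  C: 110 (length 3)
  D: 111 (length 3)
  E: 000 (length 3)
  F: 001 (length 3)
Average length = Σ p(s) × length(s) = 2.4286 bits


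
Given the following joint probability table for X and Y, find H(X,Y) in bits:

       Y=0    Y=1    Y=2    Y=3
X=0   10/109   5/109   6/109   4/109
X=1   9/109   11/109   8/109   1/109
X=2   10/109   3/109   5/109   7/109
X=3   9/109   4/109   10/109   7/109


H(X,Y) = -Σ p(x,y) log₂ p(x,y)
  p(0,0)=10/109: -0.0917 × log₂(0.0917) = 0.3162
  p(0,1)=5/109: -0.0459 × log₂(0.0459) = 0.2040
  p(0,2)=6/109: -0.0550 × log₂(0.0550) = 0.2303
  p(0,3)=4/109: -0.0367 × log₂(0.0367) = 0.1750
  p(1,0)=9/109: -0.0826 × log₂(0.0826) = 0.2971
  p(1,1)=11/109: -0.1009 × log₂(0.1009) = 0.3339
  p(1,2)=8/109: -0.0734 × log₂(0.0734) = 0.2766
  p(1,3)=1/109: -0.0092 × log₂(0.0092) = 0.0621
  p(2,0)=10/109: -0.0917 × log₂(0.0917) = 0.3162
  p(2,1)=3/109: -0.0275 × log₂(0.0275) = 0.1427
  p(2,2)=5/109: -0.0459 × log₂(0.0459) = 0.2040
  p(2,3)=7/109: -0.0642 × log₂(0.0642) = 0.2544
  p(3,0)=9/109: -0.0826 × log₂(0.0826) = 0.2971
  p(3,1)=4/109: -0.0367 × log₂(0.0367) = 0.1750
  p(3,2)=10/109: -0.0917 × log₂(0.0917) = 0.3162
  p(3,3)=7/109: -0.0642 × log₂(0.0642) = 0.2544
H(X,Y) = 3.8548 bits


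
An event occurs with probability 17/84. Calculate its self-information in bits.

Information content I(x) = -log₂(p(x))
I = -log₂(17/84) = -log₂(0.2024)
I = 2.3049 bits


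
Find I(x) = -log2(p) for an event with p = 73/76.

Information content I(x) = -log₂(p(x))
I = -log₂(73/76) = -log₂(0.9605)
I = 0.0581 bits


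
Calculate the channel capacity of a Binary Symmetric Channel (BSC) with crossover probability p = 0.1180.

For BSC with error probability p:
C = 1 - H(p) where H(p) is binary entropy
H(0.1180) = -0.1180 × log₂(0.1180) - 0.8820 × log₂(0.8820)
H(p) = 0.5236
C = 1 - 0.5236 = 0.4764 bits/use


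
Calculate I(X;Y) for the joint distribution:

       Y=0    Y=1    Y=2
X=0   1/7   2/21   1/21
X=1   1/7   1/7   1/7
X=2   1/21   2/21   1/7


H(X) = 1.5567, H(Y) = 1.5850, H(X,Y) = 3.0697
I(X;Y) = H(X) + H(Y) - H(X,Y) = 0.0719 bits


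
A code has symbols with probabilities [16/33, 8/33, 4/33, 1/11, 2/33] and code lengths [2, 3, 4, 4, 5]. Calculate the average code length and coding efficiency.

Average length L = Σ p_i × l_i = 2.8485 bits
Entropy H = 1.9306 bits
Efficiency η = H/L × 100% = 67.78%


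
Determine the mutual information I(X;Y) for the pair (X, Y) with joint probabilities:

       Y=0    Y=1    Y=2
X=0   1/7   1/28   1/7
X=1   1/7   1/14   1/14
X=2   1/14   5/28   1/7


H(X) = 1.5722, H(Y) = 1.5774, H(X,Y) = 3.0356
I(X;Y) = H(X) + H(Y) - H(X,Y) = 0.1141 bits


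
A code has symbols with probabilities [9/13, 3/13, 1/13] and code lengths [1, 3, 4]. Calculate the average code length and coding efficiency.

Average length L = Σ p_i × l_i = 1.6923 bits
Entropy H = 1.1401 bits
Efficiency η = H/L × 100% = 67.37%


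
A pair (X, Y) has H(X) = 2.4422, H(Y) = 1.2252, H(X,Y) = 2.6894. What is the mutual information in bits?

I(X;Y) = H(X) + H(Y) - H(X,Y)
I(X;Y) = 2.4422 + 1.2252 - 2.6894 = 0.978 bits


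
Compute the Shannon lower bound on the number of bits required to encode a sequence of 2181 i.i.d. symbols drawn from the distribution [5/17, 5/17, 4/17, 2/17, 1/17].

Entropy H = 2.1334 bits/symbol
Minimum bits = H × n = 2.1334 × 2181
= 4652.92 bits


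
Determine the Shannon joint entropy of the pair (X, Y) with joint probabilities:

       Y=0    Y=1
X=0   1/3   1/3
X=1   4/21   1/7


H(X,Y) = -Σ p(x,y) log₂ p(x,y)
  p(0,0)=1/3: -0.3333 × log₂(0.3333) = 0.5283
  p(0,1)=1/3: -0.3333 × log₂(0.3333) = 0.5283
  p(1,0)=4/21: -0.1905 × log₂(0.1905) = 0.4557
  p(1,1)=1/7: -0.1429 × log₂(0.1429) = 0.4011
H(X,Y) = 1.9134 bits


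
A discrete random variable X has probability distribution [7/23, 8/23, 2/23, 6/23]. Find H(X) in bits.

H(X) = -Σ p(x) log₂ p(x)
  -7/23 × log₂(7/23) = 0.5223
  -8/23 × log₂(8/23) = 0.5299
  -2/23 × log₂(2/23) = 0.3064
  -6/23 × log₂(6/23) = 0.5057
H(X) = 1.8644 bits


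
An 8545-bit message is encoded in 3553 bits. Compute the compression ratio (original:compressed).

Compression ratio = Original / Compressed
= 8545 / 3553 = 2.41:1


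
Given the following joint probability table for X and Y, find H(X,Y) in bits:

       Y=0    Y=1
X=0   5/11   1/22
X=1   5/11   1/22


H(X,Y) = -Σ p(x,y) log₂ p(x,y)
  p(0,0)=5/11: -0.4545 × log₂(0.4545) = 0.5170
  p(0,1)=1/22: -0.0455 × log₂(0.0455) = 0.2027
  p(1,0)=5/11: -0.4545 × log₂(0.4545) = 0.5170
  p(1,1)=1/22: -0.0455 × log₂(0.0455) = 0.2027
H(X,Y) = 1.4395 bits


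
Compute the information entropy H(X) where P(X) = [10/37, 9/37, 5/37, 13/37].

H(X) = -Σ p(x) log₂ p(x)
  -10/37 × log₂(10/37) = 0.5101
  -9/37 × log₂(9/37) = 0.4961
  -5/37 × log₂(5/37) = 0.3902
  -13/37 × log₂(13/37) = 0.5302
H(X) = 1.9266 bits


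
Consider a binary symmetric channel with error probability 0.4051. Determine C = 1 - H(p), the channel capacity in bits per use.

For BSC with error probability p:
C = 1 - H(p) where H(p) is binary entropy
H(0.4051) = -0.4051 × log₂(0.4051) - 0.5949 × log₂(0.5949)
H(p) = 0.9739
C = 1 - 0.9739 = 0.0261 bits/use


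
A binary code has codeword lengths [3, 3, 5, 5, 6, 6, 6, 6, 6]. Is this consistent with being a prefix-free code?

Kraft inequality: Σ 2^(-l_i) ≤ 1 for prefix-free code
Calculating: 2^(-3) + 2^(-3) + 2^(-5) + 2^(-5) + 2^(-6) + 2^(-6) + 2^(-6) + 2^(-6) + 2^(-6)
= 0.125 + 0.125 + 0.03125 + 0.03125 + 0.015625 + 0.015625 + 0.015625 + 0.015625 + 0.015625
= 0.3906
Since 0.3906 ≤ 1, prefix-free code exists


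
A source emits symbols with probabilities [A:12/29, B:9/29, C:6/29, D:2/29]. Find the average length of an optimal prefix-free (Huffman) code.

Huffman tree construction:
Combine smallest probabilities repeatedly
Resulting codes:
  A: 0 (length 1)
  B: 11 (length 2)
  C: 101 (length 3)
  D: 100 (length 3)
Average length = Σ p(s) × length(s) = 1.8621 bits
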